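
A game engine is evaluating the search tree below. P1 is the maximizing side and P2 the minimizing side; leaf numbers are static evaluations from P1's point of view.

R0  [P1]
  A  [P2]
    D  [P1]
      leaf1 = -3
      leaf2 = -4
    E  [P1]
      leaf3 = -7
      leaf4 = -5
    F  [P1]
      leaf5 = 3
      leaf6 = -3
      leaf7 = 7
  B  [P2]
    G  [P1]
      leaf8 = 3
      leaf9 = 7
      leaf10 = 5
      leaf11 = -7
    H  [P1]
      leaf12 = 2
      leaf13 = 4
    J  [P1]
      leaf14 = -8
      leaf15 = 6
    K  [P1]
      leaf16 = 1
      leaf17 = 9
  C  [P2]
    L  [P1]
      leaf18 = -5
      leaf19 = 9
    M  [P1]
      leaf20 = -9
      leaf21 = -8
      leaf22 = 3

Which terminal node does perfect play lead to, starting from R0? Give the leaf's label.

D (P1): max(-3, -4) = -3
E (P1): max(-7, -5) = -5
F (P1): max(3, -3, 7) = 7
A (P2): min(-3, -5, 7) = -5
G (P1): max(3, 7, 5, -7) = 7
H (P1): max(2, 4) = 4
J (P1): max(-8, 6) = 6
K (P1): max(1, 9) = 9
B (P2): min(7, 4, 6, 9) = 4
L (P1): max(-5, 9) = 9
M (P1): max(-9, -8, 3) = 3
C (P2): min(9, 3) = 3
R0 (P1): max(-5, 4, 3) = 4
At R0, P1 picks B (highest: 4).
At B, P2 picks H (lowest: 4).
At H, P1 picks leaf13 (highest: 4).
Terminal value 4.

leaf13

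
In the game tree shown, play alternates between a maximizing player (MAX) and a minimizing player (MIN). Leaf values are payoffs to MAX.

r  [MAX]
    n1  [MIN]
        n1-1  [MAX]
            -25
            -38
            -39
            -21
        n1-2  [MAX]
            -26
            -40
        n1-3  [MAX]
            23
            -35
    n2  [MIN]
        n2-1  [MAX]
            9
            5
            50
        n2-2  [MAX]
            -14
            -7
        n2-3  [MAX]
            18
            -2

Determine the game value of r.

-7

n1-1 (MAX): max(-25, -38, -39, -21) = -21
n1-2 (MAX): max(-26, -40) = -26
n1-3 (MAX): max(23, -35) = 23
n1 (MIN): min(-21, -26, 23) = -26
n2-1 (MAX): max(9, 5, 50) = 50
n2-2 (MAX): max(-14, -7) = -7
n2-3 (MAX): max(18, -2) = 18
n2 (MIN): min(50, -7, 18) = -7
r (MAX): max(-26, -7) = -7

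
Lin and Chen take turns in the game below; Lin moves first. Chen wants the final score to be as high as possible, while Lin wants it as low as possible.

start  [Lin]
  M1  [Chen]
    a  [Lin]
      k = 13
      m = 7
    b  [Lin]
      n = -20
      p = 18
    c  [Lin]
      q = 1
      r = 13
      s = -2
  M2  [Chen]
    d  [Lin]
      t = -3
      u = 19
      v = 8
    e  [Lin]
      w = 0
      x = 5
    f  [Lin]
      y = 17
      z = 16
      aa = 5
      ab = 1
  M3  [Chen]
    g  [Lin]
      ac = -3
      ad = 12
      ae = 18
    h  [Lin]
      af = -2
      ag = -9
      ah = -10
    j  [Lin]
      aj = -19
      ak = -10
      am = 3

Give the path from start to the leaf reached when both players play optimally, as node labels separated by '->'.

start -> M3 -> g -> ac

a (Lin): min(13, 7) = 7
b (Lin): min(-20, 18) = -20
c (Lin): min(1, 13, -2) = -2
M1 (Chen): max(7, -20, -2) = 7
d (Lin): min(-3, 19, 8) = -3
e (Lin): min(0, 5) = 0
f (Lin): min(17, 16, 5, 1) = 1
M2 (Chen): max(-3, 0, 1) = 1
g (Lin): min(-3, 12, 18) = -3
h (Lin): min(-2, -9, -10) = -10
j (Lin): min(-19, -10, 3) = -19
M3 (Chen): max(-3, -10, -19) = -3
start (Lin): min(7, 1, -3) = -3
At start, Lin picks M3 (lowest: -3).
At M3, Chen picks g (highest: -3).
At g, Lin picks ac (lowest: -3).
Terminal value -3.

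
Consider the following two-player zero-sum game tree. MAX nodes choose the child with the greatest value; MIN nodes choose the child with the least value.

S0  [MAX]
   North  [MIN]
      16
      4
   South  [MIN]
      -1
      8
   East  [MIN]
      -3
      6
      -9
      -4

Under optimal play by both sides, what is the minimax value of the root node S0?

4

North (MIN): min(16, 4) = 4
South (MIN): min(-1, 8) = -1
East (MIN): min(-3, 6, -9, -4) = -9
S0 (MAX): max(4, -1, -9) = 4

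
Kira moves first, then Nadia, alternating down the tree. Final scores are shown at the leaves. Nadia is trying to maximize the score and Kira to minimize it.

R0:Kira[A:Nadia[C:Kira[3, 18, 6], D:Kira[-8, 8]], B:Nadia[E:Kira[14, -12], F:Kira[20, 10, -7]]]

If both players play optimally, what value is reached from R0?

-7

C (Kira): min(3, 18, 6) = 3
D (Kira): min(-8, 8) = -8
A (Nadia): max(3, -8) = 3
E (Kira): min(14, -12) = -12
F (Kira): min(20, 10, -7) = -7
B (Nadia): max(-12, -7) = -7
R0 (Kira): min(3, -7) = -7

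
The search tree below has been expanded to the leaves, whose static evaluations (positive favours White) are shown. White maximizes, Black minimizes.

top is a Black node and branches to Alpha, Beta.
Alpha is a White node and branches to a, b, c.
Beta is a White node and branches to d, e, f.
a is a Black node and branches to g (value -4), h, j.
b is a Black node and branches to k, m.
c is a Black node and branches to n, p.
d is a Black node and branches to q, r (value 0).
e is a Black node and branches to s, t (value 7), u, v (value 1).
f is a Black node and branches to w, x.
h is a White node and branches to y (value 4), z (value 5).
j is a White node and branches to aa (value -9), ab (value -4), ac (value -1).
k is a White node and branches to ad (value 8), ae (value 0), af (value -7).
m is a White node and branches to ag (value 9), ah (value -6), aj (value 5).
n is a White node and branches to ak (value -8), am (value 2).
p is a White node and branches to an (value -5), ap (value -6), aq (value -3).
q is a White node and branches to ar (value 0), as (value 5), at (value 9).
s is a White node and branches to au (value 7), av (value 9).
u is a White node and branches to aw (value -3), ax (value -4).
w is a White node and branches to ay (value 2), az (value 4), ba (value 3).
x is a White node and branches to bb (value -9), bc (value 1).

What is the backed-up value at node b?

k (White): max(8, 0, -7) = 8
m (White): max(9, -6, 5) = 9
b (Black): min(8, 9) = 8

8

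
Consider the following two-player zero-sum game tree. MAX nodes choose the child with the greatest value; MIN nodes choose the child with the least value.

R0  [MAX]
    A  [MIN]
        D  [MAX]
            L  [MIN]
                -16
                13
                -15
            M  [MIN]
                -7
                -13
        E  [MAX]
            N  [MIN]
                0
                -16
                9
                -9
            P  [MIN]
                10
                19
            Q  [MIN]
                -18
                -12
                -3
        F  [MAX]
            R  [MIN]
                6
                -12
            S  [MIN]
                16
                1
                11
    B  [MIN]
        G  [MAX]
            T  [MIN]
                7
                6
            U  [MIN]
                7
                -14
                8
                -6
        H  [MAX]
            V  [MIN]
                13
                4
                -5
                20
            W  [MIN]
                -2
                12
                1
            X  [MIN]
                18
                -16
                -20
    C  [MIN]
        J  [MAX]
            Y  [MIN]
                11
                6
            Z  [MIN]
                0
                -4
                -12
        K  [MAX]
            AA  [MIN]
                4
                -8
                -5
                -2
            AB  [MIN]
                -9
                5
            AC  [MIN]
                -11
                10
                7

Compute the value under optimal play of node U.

U (MIN): min(7, -14, 8, -6) = -14

-14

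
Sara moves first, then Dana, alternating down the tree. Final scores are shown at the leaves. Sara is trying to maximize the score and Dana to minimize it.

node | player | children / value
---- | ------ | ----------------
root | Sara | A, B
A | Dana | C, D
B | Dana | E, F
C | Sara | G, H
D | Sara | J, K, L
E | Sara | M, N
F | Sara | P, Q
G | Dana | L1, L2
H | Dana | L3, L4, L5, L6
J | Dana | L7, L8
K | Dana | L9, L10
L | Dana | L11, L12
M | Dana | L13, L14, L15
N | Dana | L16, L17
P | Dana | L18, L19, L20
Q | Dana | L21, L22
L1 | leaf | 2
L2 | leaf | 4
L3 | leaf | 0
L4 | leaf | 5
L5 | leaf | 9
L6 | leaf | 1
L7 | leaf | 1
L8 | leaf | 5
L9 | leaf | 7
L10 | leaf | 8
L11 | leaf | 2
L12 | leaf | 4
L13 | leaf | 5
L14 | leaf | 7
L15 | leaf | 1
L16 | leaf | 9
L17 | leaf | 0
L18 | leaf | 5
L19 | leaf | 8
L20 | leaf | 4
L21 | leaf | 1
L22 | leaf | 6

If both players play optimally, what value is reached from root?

2

G (Dana): min(2, 4) = 2
H (Dana): min(0, 5, 9, 1) = 0
C (Sara): max(2, 0) = 2
J (Dana): min(1, 5) = 1
K (Dana): min(7, 8) = 7
L (Dana): min(2, 4) = 2
D (Sara): max(1, 7, 2) = 7
A (Dana): min(2, 7) = 2
M (Dana): min(5, 7, 1) = 1
N (Dana): min(9, 0) = 0
E (Sara): max(1, 0) = 1
P (Dana): min(5, 8, 4) = 4
Q (Dana): min(1, 6) = 1
F (Sara): max(4, 1) = 4
B (Dana): min(1, 4) = 1
root (Sara): max(2, 1) = 2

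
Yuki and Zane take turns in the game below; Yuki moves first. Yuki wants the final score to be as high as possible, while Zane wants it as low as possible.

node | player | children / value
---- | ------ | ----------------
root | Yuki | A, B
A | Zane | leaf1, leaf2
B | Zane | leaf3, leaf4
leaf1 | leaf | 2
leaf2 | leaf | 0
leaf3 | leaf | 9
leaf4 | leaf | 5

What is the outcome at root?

A (Zane): min(2, 0) = 0
B (Zane): min(9, 5) = 5
root (Yuki): max(0, 5) = 5

5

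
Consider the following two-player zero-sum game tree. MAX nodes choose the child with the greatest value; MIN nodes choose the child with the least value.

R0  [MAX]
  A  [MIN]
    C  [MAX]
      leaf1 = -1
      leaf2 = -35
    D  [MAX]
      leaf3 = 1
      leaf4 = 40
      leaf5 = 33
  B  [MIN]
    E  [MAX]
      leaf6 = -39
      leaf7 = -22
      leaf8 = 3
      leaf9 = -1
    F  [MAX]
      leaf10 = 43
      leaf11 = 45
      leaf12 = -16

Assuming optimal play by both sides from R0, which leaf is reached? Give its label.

C (MAX): max(-1, -35) = -1
D (MAX): max(1, 40, 33) = 40
A (MIN): min(-1, 40) = -1
E (MAX): max(-39, -22, 3, -1) = 3
F (MAX): max(43, 45, -16) = 45
B (MIN): min(3, 45) = 3
R0 (MAX): max(-1, 3) = 3
At R0, MAX picks B (highest: 3).
At B, MIN picks E (lowest: 3).
At E, MAX picks leaf8 (highest: 3).
Terminal value 3.

leaf8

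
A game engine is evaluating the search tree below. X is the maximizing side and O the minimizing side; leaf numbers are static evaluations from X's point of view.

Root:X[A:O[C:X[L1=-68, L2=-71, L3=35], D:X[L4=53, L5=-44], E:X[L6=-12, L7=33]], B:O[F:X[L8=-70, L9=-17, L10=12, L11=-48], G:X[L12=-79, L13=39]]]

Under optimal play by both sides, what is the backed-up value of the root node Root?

C (X): max(-68, -71, 35) = 35
D (X): max(53, -44) = 53
E (X): max(-12, 33) = 33
A (O): min(35, 53, 33) = 33
F (X): max(-70, -17, 12, -48) = 12
G (X): max(-79, 39) = 39
B (O): min(12, 39) = 12
Root (X): max(33, 12) = 33

33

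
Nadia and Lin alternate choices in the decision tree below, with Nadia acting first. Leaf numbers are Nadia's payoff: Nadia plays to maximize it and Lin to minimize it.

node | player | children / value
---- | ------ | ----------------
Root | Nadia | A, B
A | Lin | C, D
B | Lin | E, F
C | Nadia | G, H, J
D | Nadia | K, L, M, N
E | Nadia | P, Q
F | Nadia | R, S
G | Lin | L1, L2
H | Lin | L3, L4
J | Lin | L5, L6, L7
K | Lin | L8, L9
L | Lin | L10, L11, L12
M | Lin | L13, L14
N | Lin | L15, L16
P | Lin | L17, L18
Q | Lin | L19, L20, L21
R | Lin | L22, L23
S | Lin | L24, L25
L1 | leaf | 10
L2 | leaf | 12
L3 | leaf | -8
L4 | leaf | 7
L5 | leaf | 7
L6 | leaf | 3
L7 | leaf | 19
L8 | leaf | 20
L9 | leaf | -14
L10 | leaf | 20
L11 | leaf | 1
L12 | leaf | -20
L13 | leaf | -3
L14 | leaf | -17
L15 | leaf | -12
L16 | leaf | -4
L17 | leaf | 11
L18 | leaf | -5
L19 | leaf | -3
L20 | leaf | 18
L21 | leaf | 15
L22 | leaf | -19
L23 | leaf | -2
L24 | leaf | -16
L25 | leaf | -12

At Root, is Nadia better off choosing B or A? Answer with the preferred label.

A

P (Lin): min(11, -5) = -5
Q (Lin): min(-3, 18, 15) = -3
E (Nadia): max(-5, -3) = -3
R (Lin): min(-19, -2) = -19
S (Lin): min(-16, -12) = -16
F (Nadia): max(-19, -16) = -16
B (Lin): min(-3, -16) = -16
G (Lin): min(10, 12) = 10
H (Lin): min(-8, 7) = -8
J (Lin): min(7, 3, 19) = 3
C (Nadia): max(10, -8, 3) = 10
K (Lin): min(20, -14) = -14
L (Lin): min(20, 1, -20) = -20
M (Lin): min(-3, -17) = -17
N (Lin): min(-12, -4) = -12
D (Nadia): max(-14, -20, -17, -12) = -12
A (Lin): min(10, -12) = -12
Nadia prefers the higher value; B=-16, A=-12. A is better since -12 > -16.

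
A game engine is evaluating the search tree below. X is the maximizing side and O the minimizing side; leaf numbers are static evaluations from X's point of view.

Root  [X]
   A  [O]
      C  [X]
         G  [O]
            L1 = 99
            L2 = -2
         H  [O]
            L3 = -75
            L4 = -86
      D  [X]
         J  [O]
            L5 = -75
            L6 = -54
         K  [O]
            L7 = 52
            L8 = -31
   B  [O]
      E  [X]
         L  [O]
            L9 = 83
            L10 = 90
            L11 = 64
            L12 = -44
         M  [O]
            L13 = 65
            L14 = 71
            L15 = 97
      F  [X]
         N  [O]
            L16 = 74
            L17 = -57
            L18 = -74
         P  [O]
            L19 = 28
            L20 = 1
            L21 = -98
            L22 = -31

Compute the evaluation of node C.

G (O): min(99, -2) = -2
H (O): min(-75, -86) = -86
C (X): max(-2, -86) = -2

-2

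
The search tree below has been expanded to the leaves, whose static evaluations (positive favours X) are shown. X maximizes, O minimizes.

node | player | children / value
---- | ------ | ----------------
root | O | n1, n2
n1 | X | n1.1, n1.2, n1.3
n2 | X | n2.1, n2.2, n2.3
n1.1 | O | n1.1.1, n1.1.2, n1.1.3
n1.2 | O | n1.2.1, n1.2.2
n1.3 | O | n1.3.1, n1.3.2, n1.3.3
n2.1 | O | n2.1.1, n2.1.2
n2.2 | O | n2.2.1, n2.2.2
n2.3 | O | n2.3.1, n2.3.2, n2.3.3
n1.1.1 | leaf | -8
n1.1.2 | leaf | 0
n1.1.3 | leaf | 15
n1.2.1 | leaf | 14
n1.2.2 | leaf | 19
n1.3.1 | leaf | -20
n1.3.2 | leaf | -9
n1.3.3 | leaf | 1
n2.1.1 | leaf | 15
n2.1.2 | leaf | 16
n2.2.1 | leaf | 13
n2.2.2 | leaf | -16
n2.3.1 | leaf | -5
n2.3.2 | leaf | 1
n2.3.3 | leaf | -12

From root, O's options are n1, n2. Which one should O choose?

n1

n1.1 (O): min(-8, 0, 15) = -8
n1.2 (O): min(14, 19) = 14
n1.3 (O): min(-20, -9, 1) = -20
n1 (X): max(-8, 14, -20) = 14
n2.1 (O): min(15, 16) = 15
n2.2 (O): min(13, -16) = -16
n2.3 (O): min(-5, 1, -12) = -12
n2 (X): max(15, -16, -12) = 15
root (O): min(14, 15) = 14
O at root wants the lowest of {n1=14, n2=15}, so chooses n1.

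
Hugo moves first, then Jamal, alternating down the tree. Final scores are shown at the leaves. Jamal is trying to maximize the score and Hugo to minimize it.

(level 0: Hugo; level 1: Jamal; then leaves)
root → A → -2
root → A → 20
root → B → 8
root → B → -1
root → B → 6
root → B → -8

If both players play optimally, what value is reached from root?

8

A (Jamal): max(-2, 20) = 20
B (Jamal): max(8, -1, 6, -8) = 8
root (Hugo): min(20, 8) = 8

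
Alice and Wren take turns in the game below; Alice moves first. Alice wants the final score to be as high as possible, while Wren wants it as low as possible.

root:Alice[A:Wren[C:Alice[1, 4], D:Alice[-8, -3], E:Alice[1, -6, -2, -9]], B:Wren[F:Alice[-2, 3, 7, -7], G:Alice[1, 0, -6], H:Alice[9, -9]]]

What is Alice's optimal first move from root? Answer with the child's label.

C (Alice): max(1, 4) = 4
D (Alice): max(-8, -3) = -3
E (Alice): max(1, -6, -2, -9) = 1
A (Wren): min(4, -3, 1) = -3
F (Alice): max(-2, 3, 7, -7) = 7
G (Alice): max(1, 0, -6) = 1
H (Alice): max(9, -9) = 9
B (Wren): min(7, 1, 9) = 1
root (Alice): max(-3, 1) = 1
Alice at root wants the highest of {A=-3, B=1}, so chooses B.

B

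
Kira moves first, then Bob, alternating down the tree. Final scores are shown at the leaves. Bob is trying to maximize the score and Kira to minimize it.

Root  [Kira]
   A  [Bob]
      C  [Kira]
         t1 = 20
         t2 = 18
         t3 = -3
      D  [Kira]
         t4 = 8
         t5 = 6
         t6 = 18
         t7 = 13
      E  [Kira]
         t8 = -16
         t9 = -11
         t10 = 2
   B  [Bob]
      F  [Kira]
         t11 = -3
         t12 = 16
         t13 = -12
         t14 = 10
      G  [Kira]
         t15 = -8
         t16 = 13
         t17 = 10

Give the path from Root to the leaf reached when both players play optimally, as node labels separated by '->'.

C (Kira): min(20, 18, -3) = -3
D (Kira): min(8, 6, 18, 13) = 6
E (Kira): min(-16, -11, 2) = -16
A (Bob): max(-3, 6, -16) = 6
F (Kira): min(-3, 16, -12, 10) = -12
G (Kira): min(-8, 13, 10) = -8
B (Bob): max(-12, -8) = -8
Root (Kira): min(6, -8) = -8
At Root, Kira picks B (lowest: -8).
At B, Bob picks G (highest: -8).
At G, Kira picks t15 (lowest: -8).
Terminal value -8.

Root -> B -> G -> t15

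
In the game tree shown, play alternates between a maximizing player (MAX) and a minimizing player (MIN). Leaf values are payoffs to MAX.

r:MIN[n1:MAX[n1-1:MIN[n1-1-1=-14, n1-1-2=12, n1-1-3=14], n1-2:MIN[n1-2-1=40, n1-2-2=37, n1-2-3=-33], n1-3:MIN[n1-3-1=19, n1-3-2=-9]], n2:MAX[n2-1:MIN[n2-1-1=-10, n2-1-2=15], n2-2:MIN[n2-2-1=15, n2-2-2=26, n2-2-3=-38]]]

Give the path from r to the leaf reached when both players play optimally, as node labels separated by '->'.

n1-1 (MIN): min(-14, 12, 14) = -14
n1-2 (MIN): min(40, 37, -33) = -33
n1-3 (MIN): min(19, -9) = -9
n1 (MAX): max(-14, -33, -9) = -9
n2-1 (MIN): min(-10, 15) = -10
n2-2 (MIN): min(15, 26, -38) = -38
n2 (MAX): max(-10, -38) = -10
r (MIN): min(-9, -10) = -10
At r, MIN picks n2 (lowest: -10).
At n2, MAX picks n2-1 (highest: -10).
At n2-1, MIN picks n2-1-1 (lowest: -10).
Terminal value -10.

r -> n2 -> n2-1 -> n2-1-1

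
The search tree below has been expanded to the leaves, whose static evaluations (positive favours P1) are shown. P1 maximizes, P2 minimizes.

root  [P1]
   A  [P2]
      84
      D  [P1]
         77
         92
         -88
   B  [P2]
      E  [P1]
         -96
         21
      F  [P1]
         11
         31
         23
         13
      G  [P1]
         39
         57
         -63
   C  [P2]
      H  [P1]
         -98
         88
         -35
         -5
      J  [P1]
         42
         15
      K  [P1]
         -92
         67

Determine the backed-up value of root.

84

D (P1): max(77, 92, -88) = 92
A (P2): min(84, 92) = 84
E (P1): max(-96, 21) = 21
F (P1): max(11, 31, 23, 13) = 31
G (P1): max(39, 57, -63) = 57
B (P2): min(21, 31, 57) = 21
H (P1): max(-98, 88, -35, -5) = 88
J (P1): max(42, 15) = 42
K (P1): max(-92, 67) = 67
C (P2): min(88, 42, 67) = 42
root (P1): max(84, 21, 42) = 84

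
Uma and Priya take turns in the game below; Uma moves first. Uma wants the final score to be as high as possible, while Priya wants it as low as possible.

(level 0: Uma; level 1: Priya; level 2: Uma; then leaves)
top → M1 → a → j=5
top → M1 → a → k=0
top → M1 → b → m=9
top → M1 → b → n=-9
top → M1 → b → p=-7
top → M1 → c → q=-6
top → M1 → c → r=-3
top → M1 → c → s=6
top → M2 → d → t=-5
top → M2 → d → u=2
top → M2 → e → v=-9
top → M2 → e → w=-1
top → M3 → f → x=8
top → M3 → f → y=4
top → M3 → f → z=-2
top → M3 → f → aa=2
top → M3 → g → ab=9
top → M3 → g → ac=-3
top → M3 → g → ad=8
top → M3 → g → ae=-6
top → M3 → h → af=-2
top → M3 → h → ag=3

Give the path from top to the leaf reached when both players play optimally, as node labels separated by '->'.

a (Uma): max(5, 0) = 5
b (Uma): max(9, -9, -7) = 9
c (Uma): max(-6, -3, 6) = 6
M1 (Priya): min(5, 9, 6) = 5
d (Uma): max(-5, 2) = 2
e (Uma): max(-9, -1) = -1
M2 (Priya): min(2, -1) = -1
f (Uma): max(8, 4, -2, 2) = 8
g (Uma): max(9, -3, 8, -6) = 9
h (Uma): max(-2, 3) = 3
M3 (Priya): min(8, 9, 3) = 3
top (Uma): max(5, -1, 3) = 5
At top, Uma picks M1 (highest: 5).
At M1, Priya picks a (lowest: 5).
At a, Uma picks j (highest: 5).
Terminal value 5.

top -> M1 -> a -> j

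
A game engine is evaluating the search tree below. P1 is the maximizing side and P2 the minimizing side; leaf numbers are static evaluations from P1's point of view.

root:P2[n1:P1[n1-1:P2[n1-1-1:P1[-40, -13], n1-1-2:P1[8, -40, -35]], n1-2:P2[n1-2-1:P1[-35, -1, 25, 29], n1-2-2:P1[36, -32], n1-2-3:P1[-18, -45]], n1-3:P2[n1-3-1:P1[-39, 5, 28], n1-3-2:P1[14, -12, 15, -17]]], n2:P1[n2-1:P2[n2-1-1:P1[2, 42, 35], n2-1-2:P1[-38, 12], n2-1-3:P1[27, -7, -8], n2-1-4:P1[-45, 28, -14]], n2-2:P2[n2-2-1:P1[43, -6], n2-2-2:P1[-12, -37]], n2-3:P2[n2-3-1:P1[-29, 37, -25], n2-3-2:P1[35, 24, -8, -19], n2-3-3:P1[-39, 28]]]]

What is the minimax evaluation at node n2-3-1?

37

n2-3-1 (P1): max(-29, 37, -25) = 37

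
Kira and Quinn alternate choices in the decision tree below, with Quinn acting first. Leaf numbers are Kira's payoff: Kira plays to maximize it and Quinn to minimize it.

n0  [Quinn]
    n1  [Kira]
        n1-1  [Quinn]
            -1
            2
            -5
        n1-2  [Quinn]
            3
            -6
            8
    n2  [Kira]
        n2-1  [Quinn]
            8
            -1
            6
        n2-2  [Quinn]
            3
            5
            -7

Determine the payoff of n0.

-5

n1-1 (Quinn): min(-1, 2, -5) = -5
n1-2 (Quinn): min(3, -6, 8) = -6
n1 (Kira): max(-5, -6) = -5
n2-1 (Quinn): min(8, -1, 6) = -1
n2-2 (Quinn): min(3, 5, -7) = -7
n2 (Kira): max(-1, -7) = -1
n0 (Quinn): min(-5, -1) = -5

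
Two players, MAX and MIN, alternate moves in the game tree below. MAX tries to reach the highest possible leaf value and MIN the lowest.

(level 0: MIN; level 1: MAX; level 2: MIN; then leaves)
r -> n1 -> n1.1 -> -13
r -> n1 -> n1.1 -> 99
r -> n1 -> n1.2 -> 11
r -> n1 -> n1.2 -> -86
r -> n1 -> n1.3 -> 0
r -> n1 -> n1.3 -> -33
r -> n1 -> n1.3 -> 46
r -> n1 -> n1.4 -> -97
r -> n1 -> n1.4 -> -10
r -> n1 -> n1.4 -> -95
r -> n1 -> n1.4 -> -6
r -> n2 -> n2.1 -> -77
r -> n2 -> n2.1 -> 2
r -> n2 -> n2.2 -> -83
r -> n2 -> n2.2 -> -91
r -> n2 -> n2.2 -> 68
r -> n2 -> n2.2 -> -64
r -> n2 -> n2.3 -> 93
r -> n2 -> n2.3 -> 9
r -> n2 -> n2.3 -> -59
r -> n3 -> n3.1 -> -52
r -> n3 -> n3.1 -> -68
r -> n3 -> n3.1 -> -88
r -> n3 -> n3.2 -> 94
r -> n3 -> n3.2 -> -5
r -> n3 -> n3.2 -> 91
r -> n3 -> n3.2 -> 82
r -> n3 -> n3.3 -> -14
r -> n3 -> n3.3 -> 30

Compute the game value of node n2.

n2.1 (MIN): min(-77, 2) = -77
n2.2 (MIN): min(-83, -91, 68, -64) = -91
n2.3 (MIN): min(93, 9, -59) = -59
n2 (MAX): max(-77, -91, -59) = -59

-59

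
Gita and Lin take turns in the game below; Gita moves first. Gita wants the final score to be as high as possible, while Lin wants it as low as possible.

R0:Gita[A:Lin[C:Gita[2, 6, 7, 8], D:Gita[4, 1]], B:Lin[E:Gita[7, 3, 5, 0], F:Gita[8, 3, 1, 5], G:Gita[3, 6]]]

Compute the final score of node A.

C (Gita): max(2, 6, 7, 8) = 8
D (Gita): max(4, 1) = 4
A (Lin): min(8, 4) = 4

4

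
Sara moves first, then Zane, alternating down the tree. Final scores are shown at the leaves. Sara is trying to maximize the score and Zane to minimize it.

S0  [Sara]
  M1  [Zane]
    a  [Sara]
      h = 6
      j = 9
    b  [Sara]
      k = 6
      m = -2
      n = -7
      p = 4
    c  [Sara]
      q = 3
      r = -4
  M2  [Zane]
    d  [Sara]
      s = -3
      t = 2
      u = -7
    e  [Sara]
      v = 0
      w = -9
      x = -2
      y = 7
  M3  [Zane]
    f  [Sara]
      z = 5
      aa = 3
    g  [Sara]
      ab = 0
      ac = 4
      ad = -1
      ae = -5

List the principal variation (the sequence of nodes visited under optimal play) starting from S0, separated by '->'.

a (Sara): max(6, 9) = 9
b (Sara): max(6, -2, -7, 4) = 6
c (Sara): max(3, -4) = 3
M1 (Zane): min(9, 6, 3) = 3
d (Sara): max(-3, 2, -7) = 2
e (Sara): max(0, -9, -2, 7) = 7
M2 (Zane): min(2, 7) = 2
f (Sara): max(5, 3) = 5
g (Sara): max(0, 4, -1, -5) = 4
M3 (Zane): min(5, 4) = 4
S0 (Sara): max(3, 2, 4) = 4
At S0, Sara picks M3 (highest: 4).
At M3, Zane picks g (lowest: 4).
At g, Sara picks ac (highest: 4).
Terminal value 4.

S0 -> M3 -> g -> ac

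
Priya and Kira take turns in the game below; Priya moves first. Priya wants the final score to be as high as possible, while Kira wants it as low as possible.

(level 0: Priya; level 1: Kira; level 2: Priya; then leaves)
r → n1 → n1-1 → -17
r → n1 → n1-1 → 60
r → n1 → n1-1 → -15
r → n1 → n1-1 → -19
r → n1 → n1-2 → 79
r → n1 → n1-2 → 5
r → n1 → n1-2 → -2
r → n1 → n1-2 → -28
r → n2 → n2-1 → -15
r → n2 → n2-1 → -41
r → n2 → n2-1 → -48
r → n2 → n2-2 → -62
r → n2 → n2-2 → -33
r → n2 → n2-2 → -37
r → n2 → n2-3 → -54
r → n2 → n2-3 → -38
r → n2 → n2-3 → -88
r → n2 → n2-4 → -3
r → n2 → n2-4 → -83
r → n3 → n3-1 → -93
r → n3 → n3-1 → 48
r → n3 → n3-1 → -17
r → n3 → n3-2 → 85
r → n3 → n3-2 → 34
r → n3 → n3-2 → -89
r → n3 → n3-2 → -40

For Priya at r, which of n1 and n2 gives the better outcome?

n1

n1-1 (Priya): max(-17, 60, -15, -19) = 60
n1-2 (Priya): max(79, 5, -2, -28) = 79
n1 (Kira): min(60, 79) = 60
n2-1 (Priya): max(-15, -41, -48) = -15
n2-2 (Priya): max(-62, -33, -37) = -33
n2-3 (Priya): max(-54, -38, -88) = -38
n2-4 (Priya): max(-3, -83) = -3
n2 (Kira): min(-15, -33, -38, -3) = -38
Priya prefers the higher value; n1=60, n2=-38. n1 is better since 60 > -38.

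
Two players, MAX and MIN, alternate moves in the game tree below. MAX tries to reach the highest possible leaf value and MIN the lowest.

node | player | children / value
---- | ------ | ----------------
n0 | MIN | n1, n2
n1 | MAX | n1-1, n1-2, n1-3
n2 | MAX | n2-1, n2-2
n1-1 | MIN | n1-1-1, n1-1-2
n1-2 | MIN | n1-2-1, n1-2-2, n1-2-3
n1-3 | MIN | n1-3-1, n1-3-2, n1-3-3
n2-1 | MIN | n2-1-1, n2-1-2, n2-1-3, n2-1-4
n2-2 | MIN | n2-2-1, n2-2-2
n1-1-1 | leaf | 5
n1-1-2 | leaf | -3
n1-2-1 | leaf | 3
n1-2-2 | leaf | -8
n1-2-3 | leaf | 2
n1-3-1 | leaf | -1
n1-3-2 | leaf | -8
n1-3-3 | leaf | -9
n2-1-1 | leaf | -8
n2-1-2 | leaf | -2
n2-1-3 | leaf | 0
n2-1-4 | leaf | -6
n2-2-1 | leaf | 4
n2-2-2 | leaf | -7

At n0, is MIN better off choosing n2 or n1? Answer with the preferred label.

n2-1 (MIN): min(-8, -2, 0, -6) = -8
n2-2 (MIN): min(4, -7) = -7
n2 (MAX): max(-8, -7) = -7
n1-1 (MIN): min(5, -3) = -3
n1-2 (MIN): min(3, -8, 2) = -8
n1-3 (MIN): min(-1, -8, -9) = -9
n1 (MAX): max(-3, -8, -9) = -3
MIN prefers the lower value; n2=-7, n1=-3. n2 is better since -7 < -3.

n2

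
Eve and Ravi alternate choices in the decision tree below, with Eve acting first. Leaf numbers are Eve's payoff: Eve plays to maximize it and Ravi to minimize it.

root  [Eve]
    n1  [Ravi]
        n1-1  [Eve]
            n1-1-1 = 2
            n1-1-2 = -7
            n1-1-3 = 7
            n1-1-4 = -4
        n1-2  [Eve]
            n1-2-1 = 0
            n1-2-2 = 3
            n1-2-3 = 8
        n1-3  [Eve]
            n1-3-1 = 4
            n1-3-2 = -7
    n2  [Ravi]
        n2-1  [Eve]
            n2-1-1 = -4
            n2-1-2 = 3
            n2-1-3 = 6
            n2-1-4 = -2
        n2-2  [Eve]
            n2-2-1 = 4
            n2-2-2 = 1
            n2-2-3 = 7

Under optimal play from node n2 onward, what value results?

6

n2-1 (Eve): max(-4, 3, 6, -2) = 6
n2-2 (Eve): max(4, 1, 7) = 7
n2 (Ravi): min(6, 7) = 6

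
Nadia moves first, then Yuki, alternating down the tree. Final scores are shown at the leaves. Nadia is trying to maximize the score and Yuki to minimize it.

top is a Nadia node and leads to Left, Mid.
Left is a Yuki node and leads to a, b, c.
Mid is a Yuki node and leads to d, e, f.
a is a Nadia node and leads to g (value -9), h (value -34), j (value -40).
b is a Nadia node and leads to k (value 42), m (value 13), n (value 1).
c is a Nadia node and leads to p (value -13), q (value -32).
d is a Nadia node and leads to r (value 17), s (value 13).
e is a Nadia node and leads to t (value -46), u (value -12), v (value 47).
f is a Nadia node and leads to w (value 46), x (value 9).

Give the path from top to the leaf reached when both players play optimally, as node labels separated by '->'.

a (Nadia): max(-9, -34, -40) = -9
b (Nadia): max(42, 13, 1) = 42
c (Nadia): max(-13, -32) = -13
Left (Yuki): min(-9, 42, -13) = -13
d (Nadia): max(17, 13) = 17
e (Nadia): max(-46, -12, 47) = 47
f (Nadia): max(46, 9) = 46
Mid (Yuki): min(17, 47, 46) = 17
top (Nadia): max(-13, 17) = 17
At top, Nadia picks Mid (highest: 17).
At Mid, Yuki picks d (lowest: 17).
At d, Nadia picks r (highest: 17).
Terminal value 17.

top -> Mid -> d -> r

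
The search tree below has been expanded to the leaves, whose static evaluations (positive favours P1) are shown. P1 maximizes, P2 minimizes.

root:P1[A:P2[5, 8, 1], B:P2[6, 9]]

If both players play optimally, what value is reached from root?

A (P2): min(5, 8, 1) = 1
B (P2): min(6, 9) = 6
root (P1): max(1, 6) = 6

6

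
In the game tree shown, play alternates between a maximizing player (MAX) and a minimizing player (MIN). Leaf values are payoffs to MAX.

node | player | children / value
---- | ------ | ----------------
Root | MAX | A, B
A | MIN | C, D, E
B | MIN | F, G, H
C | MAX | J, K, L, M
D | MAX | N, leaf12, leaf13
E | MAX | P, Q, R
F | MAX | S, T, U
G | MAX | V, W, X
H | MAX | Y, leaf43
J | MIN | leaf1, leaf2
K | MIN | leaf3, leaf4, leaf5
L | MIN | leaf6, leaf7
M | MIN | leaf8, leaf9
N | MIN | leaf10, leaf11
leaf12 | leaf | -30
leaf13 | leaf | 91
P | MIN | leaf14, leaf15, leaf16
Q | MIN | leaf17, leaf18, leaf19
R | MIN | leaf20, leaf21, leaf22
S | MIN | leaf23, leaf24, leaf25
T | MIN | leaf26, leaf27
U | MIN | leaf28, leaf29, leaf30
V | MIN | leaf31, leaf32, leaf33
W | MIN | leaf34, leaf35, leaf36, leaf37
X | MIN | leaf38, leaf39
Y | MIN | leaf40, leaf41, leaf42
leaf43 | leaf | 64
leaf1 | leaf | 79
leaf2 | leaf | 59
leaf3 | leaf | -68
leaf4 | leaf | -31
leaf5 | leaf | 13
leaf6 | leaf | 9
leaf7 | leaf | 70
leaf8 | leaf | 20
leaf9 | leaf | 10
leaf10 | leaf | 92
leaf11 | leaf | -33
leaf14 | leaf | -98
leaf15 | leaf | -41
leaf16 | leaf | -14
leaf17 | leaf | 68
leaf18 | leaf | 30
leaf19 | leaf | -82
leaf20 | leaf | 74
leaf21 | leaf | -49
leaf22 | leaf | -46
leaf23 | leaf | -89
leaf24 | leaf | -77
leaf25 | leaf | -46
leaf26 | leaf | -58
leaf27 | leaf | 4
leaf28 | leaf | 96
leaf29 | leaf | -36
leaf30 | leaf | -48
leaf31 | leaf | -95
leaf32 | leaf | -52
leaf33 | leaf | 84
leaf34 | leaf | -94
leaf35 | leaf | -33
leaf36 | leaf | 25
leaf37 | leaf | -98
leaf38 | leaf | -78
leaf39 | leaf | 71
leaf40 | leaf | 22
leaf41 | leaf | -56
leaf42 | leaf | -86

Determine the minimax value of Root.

J (MIN): min(79, 59) = 59
K (MIN): min(-68, -31, 13) = -68
L (MIN): min(9, 70) = 9
M (MIN): min(20, 10) = 10
C (MAX): max(59, -68, 9, 10) = 59
N (MIN): min(92, -33) = -33
D (MAX): max(-33, -30, 91) = 91
P (MIN): min(-98, -41, -14) = -98
Q (MIN): min(68, 30, -82) = -82
R (MIN): min(74, -49, -46) = -49
E (MAX): max(-98, -82, -49) = -49
A (MIN): min(59, 91, -49) = -49
S (MIN): min(-89, -77, -46) = -89
T (MIN): min(-58, 4) = -58
U (MIN): min(96, -36, -48) = -48
F (MAX): max(-89, -58, -48) = -48
V (MIN): min(-95, -52, 84) = -95
W (MIN): min(-94, -33, 25, -98) = -98
X (MIN): min(-78, 71) = -78
G (MAX): max(-95, -98, -78) = -78
Y (MIN): min(22, -56, -86) = -86
H (MAX): max(-86, 64) = 64
B (MIN): min(-48, -78, 64) = -78
Root (MAX): max(-49, -78) = -49

-49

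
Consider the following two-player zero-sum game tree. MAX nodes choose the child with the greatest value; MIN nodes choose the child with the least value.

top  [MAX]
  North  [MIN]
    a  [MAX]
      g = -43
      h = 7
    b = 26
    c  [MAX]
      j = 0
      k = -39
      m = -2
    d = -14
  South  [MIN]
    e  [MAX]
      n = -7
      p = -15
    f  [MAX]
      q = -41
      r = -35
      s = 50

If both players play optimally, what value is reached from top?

-7

a (MAX): max(-43, 7) = 7
c (MAX): max(0, -39, -2) = 0
North (MIN): min(7, 26, 0, -14) = -14
e (MAX): max(-7, -15) = -7
f (MAX): max(-41, -35, 50) = 50
South (MIN): min(-7, 50) = -7
top (MAX): max(-14, -7) = -7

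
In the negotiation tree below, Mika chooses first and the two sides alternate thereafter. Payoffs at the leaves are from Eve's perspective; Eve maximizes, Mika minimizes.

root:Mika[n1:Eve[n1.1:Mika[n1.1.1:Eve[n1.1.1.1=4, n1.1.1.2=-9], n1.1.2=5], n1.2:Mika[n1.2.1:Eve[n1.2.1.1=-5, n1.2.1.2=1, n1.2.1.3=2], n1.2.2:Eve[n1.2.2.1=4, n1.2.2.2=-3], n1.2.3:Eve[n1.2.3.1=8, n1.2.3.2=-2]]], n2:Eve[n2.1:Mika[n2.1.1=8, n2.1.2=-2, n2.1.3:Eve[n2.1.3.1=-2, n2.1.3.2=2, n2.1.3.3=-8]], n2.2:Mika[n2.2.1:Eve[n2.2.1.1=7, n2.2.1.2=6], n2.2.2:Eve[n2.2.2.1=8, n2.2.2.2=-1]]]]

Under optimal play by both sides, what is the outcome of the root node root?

4

n1.1.1 (Eve): max(4, -9) = 4
n1.1 (Mika): min(4, 5) = 4
n1.2.1 (Eve): max(-5, 1, 2) = 2
n1.2.2 (Eve): max(4, -3) = 4
n1.2.3 (Eve): max(8, -2) = 8
n1.2 (Mika): min(2, 4, 8) = 2
n1 (Eve): max(4, 2) = 4
n2.1.3 (Eve): max(-2, 2, -8) = 2
n2.1 (Mika): min(8, -2, 2) = -2
n2.2.1 (Eve): max(7, 6) = 7
n2.2.2 (Eve): max(8, -1) = 8
n2.2 (Mika): min(7, 8) = 7
n2 (Eve): max(-2, 7) = 7
root (Mika): min(4, 7) = 4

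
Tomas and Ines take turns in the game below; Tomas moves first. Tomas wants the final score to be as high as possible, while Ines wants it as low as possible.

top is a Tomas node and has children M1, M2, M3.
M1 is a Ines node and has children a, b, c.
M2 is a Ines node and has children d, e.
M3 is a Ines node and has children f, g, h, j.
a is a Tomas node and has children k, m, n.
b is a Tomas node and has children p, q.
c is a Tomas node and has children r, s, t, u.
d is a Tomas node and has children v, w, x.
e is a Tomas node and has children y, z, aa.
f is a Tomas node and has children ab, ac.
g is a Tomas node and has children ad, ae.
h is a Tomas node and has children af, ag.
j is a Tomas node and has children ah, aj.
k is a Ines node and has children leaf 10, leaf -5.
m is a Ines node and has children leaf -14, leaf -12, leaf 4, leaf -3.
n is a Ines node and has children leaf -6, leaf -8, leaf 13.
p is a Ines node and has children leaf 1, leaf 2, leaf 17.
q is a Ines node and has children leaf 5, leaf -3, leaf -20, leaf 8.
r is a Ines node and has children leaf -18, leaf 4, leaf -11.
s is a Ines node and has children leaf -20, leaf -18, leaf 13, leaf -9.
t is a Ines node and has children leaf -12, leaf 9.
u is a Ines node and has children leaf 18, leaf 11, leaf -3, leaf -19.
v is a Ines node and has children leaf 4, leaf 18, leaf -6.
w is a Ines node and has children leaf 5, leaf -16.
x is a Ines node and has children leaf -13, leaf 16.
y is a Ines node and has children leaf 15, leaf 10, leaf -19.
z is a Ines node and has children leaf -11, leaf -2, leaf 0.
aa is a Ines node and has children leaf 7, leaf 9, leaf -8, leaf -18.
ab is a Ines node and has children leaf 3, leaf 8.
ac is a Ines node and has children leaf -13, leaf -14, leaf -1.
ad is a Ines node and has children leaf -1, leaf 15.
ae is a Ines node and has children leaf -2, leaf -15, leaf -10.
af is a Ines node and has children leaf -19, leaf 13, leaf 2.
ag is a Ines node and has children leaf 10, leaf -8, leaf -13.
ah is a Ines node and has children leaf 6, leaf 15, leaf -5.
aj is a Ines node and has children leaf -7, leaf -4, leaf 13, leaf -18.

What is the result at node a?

-5

k (Ines): min(10, -5) = -5
m (Ines): min(-14, -12, 4, -3) = -14
n (Ines): min(-6, -8, 13) = -8
a (Tomas): max(-5, -14, -8) = -5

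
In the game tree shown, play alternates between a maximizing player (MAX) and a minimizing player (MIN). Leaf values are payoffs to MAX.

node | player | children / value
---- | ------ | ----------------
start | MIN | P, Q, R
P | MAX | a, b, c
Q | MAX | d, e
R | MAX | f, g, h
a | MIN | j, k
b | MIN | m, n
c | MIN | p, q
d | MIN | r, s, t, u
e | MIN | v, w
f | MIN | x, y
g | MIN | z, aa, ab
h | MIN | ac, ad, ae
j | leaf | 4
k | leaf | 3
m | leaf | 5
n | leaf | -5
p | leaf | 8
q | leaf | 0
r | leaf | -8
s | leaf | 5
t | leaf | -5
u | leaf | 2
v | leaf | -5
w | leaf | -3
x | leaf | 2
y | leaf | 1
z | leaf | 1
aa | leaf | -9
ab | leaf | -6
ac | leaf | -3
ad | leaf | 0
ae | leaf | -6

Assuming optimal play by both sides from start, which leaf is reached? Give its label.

a (MIN): min(4, 3) = 3
b (MIN): min(5, -5) = -5
c (MIN): min(8, 0) = 0
P (MAX): max(3, -5, 0) = 3
d (MIN): min(-8, 5, -5, 2) = -8
e (MIN): min(-5, -3) = -5
Q (MAX): max(-8, -5) = -5
f (MIN): min(2, 1) = 1
g (MIN): min(1, -9, -6) = -9
h (MIN): min(-3, 0, -6) = -6
R (MAX): max(1, -9, -6) = 1
start (MIN): min(3, -5, 1) = -5
At start, MIN picks Q (lowest: -5).
At Q, MAX picks e (highest: -5).
At e, MIN picks v (lowest: -5).
Terminal value -5.

v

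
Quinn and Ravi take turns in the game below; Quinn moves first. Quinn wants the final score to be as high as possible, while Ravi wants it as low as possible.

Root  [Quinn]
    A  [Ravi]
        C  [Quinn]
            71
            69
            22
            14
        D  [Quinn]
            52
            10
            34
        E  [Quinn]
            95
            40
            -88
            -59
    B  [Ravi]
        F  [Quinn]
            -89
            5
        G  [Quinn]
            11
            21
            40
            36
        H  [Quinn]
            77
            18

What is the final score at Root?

52

C (Quinn): max(71, 69, 22, 14) = 71
D (Quinn): max(52, 10, 34) = 52
E (Quinn): max(95, 40, -88, -59) = 95
A (Ravi): min(71, 52, 95) = 52
F (Quinn): max(-89, 5) = 5
G (Quinn): max(11, 21, 40, 36) = 40
H (Quinn): max(77, 18) = 77
B (Ravi): min(5, 40, 77) = 5
Root (Quinn): max(52, 5) = 52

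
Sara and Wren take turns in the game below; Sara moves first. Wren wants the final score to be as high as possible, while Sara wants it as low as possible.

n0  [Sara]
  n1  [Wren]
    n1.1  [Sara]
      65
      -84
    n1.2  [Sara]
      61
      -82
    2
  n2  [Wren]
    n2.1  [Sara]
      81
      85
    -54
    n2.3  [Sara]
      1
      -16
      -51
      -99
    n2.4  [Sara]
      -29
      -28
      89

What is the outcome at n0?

n1.1 (Sara): min(65, -84) = -84
n1.2 (Sara): min(61, -82) = -82
n1 (Wren): max(-84, -82, 2) = 2
n2.1 (Sara): min(81, 85) = 81
n2.3 (Sara): min(1, -16, -51, -99) = -99
n2.4 (Sara): min(-29, -28, 89) = -29
n2 (Wren): max(81, -54, -99, -29) = 81
n0 (Sara): min(2, 81) = 2

2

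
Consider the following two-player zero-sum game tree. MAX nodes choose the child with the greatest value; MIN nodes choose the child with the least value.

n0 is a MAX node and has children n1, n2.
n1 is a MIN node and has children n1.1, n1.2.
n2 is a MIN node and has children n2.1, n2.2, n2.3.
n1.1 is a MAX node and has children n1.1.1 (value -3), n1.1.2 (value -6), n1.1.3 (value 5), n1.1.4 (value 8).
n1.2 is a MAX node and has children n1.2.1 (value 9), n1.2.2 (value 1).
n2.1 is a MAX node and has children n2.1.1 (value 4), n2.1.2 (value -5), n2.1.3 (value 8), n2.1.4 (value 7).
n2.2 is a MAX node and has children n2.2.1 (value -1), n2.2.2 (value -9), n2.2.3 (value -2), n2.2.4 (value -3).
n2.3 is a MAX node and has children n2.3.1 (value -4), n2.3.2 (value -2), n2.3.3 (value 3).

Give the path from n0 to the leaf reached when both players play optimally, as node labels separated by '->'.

n0 -> n1 -> n1.1 -> n1.1.4

n1.1 (MAX): max(-3, -6, 5, 8) = 8
n1.2 (MAX): max(9, 1) = 9
n1 (MIN): min(8, 9) = 8
n2.1 (MAX): max(4, -5, 8, 7) = 8
n2.2 (MAX): max(-1, -9, -2, -3) = -1
n2.3 (MAX): max(-4, -2, 3) = 3
n2 (MIN): min(8, -1, 3) = -1
n0 (MAX): max(8, -1) = 8
At n0, MAX picks n1 (highest: 8).
At n1, MIN picks n1.1 (lowest: 8).
At n1.1, MAX picks n1.1.4 (highest: 8).
Terminal value 8.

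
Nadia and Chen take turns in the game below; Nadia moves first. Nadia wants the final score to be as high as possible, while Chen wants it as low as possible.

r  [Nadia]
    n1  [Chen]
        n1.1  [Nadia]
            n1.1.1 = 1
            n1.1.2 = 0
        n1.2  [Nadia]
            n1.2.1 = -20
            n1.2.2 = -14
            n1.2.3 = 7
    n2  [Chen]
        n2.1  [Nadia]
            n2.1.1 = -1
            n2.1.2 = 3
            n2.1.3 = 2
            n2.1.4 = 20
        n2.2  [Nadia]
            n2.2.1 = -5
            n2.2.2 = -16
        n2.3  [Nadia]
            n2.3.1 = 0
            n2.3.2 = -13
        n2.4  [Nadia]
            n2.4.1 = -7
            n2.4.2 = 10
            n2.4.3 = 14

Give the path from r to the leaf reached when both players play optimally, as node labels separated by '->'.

n1.1 (Nadia): max(1, 0) = 1
n1.2 (Nadia): max(-20, -14, 7) = 7
n1 (Chen): min(1, 7) = 1
n2.1 (Nadia): max(-1, 3, 2, 20) = 20
n2.2 (Nadia): max(-5, -16) = -5
n2.3 (Nadia): max(0, -13) = 0
n2.4 (Nadia): max(-7, 10, 14) = 14
n2 (Chen): min(20, -5, 0, 14) = -5
r (Nadia): max(1, -5) = 1
At r, Nadia picks n1 (highest: 1).
At n1, Chen picks n1.1 (lowest: 1).
At n1.1, Nadia picks n1.1.1 (highest: 1).
Terminal value 1.

r -> n1 -> n1.1 -> n1.1.1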